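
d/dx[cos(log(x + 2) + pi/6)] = -sin(log(x + 2) + pi/6)/(x + 2)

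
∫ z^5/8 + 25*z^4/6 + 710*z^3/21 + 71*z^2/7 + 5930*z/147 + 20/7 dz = z^6/48 + 5*z^5/6 + 355*z^4/42 + 71*z^3/21 + 2965*z^2/147 + 20*z/7 + C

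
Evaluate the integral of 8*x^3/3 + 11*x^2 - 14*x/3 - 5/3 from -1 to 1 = 4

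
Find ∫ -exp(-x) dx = exp(-x) + C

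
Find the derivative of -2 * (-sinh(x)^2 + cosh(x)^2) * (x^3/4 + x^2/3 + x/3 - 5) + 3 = -3*x^2/2 - 4*x/3 - 2/3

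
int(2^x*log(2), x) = 2^x + C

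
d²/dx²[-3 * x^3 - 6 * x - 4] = -18*x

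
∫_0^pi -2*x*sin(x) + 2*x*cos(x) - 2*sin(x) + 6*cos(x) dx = -8 - 2*pi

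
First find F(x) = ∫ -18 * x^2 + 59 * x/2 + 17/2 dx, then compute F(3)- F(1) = -21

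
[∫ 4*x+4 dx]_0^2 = 16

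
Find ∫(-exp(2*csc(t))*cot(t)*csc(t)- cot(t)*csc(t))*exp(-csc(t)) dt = exp(csc(t)) - exp(-csc(t)) + C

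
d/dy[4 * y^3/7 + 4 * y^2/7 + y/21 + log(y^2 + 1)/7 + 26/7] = (36*y^4 + 24*y^3 + 37*y^2 + 30*y + 1)/(21*y^2 + 21)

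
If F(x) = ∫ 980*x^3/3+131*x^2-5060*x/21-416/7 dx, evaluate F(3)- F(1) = 6586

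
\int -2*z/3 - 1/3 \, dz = -z^2/3 - z/3 + C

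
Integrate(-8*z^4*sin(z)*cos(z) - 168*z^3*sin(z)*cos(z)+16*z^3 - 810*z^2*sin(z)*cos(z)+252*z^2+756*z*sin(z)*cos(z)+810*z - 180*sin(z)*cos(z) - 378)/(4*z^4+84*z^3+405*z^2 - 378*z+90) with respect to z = log(4*z^4/9 + 28*z^3/3 + 45*z^2 - 42*z + 10) + cos(z)^2 + C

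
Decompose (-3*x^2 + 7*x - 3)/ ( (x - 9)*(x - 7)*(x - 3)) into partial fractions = -3/(8*(x - 3)) + 101/(8*(x - 7)) - 61/(4*(x - 9))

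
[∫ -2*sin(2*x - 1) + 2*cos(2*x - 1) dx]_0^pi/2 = -2*cos(1) + 2*sin(1)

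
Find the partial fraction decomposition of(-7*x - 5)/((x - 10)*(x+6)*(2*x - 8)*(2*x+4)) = -37/(2560*(x + 6)) + 1/(128*(x + 2)) + 11/(480*(x - 4)) - 25/(1536*(x - 10))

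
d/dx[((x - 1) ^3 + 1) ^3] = 9*x^8 - 72*x^7 + 252*x^6 - 486*x^5 + 540*x^4 - 324*x^3 + 81*x^2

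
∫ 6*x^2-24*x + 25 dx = 2*x^3 - 12*x^2 + 25*x + C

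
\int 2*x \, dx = x^2 + C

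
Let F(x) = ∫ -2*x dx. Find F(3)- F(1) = -8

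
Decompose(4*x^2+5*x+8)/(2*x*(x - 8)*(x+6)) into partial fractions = 61/(84*(x + 6)) + 19/(14*(x - 8)) - 1/(12*x)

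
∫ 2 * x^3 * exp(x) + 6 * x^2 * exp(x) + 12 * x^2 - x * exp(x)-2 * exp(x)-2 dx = -(exp(x) + 2)*(-2*x^3 + x + 1) + C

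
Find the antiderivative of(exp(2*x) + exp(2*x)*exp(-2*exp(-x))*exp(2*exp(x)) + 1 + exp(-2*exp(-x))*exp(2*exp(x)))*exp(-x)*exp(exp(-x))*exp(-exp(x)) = 2*sinh(2*sinh(x)) + C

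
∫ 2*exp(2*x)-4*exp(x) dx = (exp(x) - 2)^2 + C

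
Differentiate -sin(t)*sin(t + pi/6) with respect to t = -sin(2*t + pi/6)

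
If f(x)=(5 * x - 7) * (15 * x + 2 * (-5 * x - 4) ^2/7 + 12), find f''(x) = 1500*x/7 + 1150/7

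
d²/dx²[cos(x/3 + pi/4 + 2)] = -cos(x/3 + pi/4 + 2)/9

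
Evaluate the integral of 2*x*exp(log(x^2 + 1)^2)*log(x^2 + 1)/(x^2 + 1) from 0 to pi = -1/2 + exp(log(1 + pi^2)^2)/2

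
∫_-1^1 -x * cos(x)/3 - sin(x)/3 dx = 0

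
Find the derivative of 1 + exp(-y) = -exp(-y)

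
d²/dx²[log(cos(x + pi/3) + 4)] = -(4*cos(x + pi/3) + 1)/(cos(x + pi/3) + 4)^2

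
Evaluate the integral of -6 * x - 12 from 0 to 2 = -36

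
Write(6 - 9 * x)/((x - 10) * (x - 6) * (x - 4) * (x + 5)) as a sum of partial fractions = -17/(495*(x + 5)) - 5/(18*(x - 4)) + 6/(11*(x - 6)) - 7/(30*(x - 10))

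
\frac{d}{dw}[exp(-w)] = -exp(-w)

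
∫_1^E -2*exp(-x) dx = -(2 + E)*exp(-1) + (2 + exp(E))*exp(-E)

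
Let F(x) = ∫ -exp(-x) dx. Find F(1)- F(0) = -1 + exp(-1)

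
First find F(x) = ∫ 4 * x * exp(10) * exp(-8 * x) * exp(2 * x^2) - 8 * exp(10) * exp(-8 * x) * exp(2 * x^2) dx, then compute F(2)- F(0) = -exp(10) + exp(2)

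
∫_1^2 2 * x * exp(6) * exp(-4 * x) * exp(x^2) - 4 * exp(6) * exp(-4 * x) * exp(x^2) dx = -exp(3) + exp(2)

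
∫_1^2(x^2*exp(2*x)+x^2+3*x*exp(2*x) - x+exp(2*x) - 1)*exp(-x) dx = -2*E - 6*exp(-2) + 2*exp(-1) + 6*exp(2)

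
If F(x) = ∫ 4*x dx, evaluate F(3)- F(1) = 16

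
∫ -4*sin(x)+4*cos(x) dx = 4*sqrt(2)*sin(x + pi/4) + C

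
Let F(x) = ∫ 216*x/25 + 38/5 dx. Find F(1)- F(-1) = 76/5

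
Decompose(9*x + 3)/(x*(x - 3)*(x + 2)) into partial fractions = -3/(2*(x + 2)) + 2/(x - 3) - 1/(2*x)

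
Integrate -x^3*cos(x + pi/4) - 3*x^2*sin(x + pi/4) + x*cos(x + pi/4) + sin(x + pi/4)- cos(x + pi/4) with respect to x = (-x^3 + x - 1)*sin(x + pi/4) + C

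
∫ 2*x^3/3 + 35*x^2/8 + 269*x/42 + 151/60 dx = x^4/6 + 35*x^3/24 + 269*x^2/84 + 151*x/60 + C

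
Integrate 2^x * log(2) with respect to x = 2^x + C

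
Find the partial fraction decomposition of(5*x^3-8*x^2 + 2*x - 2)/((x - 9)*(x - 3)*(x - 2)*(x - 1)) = 3/(16*(x - 1)) + 10/(7*(x - 2)) - 67/(12*(x - 3)) + 3013/(336*(x - 9))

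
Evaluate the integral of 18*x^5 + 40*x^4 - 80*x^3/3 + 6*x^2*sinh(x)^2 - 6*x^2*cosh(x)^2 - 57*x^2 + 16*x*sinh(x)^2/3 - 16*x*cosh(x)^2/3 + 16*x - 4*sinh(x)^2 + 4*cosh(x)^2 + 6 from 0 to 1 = -4/3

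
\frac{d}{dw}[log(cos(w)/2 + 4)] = -sin(w)/(cos(w) + 8)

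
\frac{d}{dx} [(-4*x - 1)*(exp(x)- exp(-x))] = (-4*x*exp(2*x) - 4*x - 5*exp(2*x) + 3)*exp(-x)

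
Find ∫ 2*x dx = x^2 + C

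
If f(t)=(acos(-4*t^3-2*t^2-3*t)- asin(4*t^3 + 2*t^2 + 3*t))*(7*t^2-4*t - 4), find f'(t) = 14*t*acos(-4*t^3 - 2*t^2 - 3*t) - 14*t*asin(4*t^3 + 2*t^2 + 3*t) - 4*acos(-4*t^3 - 2*t^2 - 3*t) + 4*asin(4*t^3 + 2*t^2 + 3*t)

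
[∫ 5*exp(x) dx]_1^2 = -5*E + 5*exp(2)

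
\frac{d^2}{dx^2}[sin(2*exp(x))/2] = (-2*exp(x)*sin(2*exp(x)) + cos(2*exp(x)))*exp(x)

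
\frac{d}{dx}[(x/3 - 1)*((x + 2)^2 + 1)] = x^2 + 2*x/3 - 7/3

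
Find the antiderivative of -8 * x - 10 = -4*x^2 - 10*x + C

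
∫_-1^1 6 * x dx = 0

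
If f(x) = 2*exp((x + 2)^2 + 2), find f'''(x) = 16*x^3*exp(x^2 + 4*x + 6) + 96*x^2*exp(x^2 + 4*x + 6) + 216*x*exp(x^2 + 4*x + 6) + 176*exp(x^2 + 4*x + 6)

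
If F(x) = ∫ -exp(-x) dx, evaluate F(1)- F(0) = -1 + exp(-1)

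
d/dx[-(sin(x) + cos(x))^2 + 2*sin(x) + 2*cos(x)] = -2*cos(2*x) + 2*sqrt(2)*cos(x + pi/4)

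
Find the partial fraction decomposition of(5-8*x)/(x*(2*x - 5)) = -6/(2*x - 5) - 1/x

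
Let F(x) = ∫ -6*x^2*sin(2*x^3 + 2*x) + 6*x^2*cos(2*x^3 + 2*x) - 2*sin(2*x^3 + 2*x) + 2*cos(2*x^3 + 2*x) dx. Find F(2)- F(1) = cos(20) - cos(4) - sin(4) + sin(20)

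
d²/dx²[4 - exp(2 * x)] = -4*exp(2*x)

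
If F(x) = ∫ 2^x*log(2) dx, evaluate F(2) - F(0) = 3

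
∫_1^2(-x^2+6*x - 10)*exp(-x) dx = -3*exp(-1) + 2*exp(-2)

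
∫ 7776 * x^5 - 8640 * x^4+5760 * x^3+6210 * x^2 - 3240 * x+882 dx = 1296*x^6 - 1728*x^5 + 1440*x^4 + 2070*x^3 - 1620*x^2 + 882*x + C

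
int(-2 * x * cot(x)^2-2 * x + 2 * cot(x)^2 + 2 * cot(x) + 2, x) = (2*x - 2)*cot(x) + C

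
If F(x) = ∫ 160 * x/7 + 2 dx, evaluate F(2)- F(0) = 348/7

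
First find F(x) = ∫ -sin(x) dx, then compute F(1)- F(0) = -1 + cos(1)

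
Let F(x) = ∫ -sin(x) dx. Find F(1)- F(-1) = 0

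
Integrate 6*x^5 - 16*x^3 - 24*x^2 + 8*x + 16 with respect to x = x^6 - 4*x^4 - 8*x^3 + 4*x^2 + 16*x + C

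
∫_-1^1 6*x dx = 0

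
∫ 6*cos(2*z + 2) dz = 3*sin(2*z + 2) + C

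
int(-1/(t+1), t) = -log(t + 1) + C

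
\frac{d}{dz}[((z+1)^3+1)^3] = 9*z^8 + 72*z^7 + 252*z^6 + 522*z^5 + 720*z^4 + 684*z^3 + 441*z^2 + 180*z + 36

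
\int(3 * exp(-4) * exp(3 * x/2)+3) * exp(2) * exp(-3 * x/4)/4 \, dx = 2*sinh(3*x/4 - 2) + C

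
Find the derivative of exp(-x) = -exp(-x)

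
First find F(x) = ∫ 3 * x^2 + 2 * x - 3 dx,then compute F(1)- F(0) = -1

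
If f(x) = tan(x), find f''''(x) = 24*tan(x)^5 + 40*tan(x)^3 + 16*tan(x)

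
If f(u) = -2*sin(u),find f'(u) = -2*cos(u)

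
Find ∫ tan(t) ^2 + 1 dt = tan(t) + C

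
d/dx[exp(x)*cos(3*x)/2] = (-3*sin(3*x) + cos(3*x))*exp(x)/2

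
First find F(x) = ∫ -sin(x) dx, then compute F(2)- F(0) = -1 + cos(2)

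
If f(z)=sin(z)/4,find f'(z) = cos(z)/4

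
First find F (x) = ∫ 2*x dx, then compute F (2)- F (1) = 3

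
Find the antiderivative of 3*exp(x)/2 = 3*exp(x)/2 + C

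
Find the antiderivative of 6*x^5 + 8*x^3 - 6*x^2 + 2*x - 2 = x^6 + 2*x^4 - 2*x^3 + x^2 - 2*x + C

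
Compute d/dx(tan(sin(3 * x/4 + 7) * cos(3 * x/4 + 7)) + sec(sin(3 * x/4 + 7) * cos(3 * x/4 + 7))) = 3*(2*cos(3*x/2 + 14) + cos(3*x/2 - sin(3*x/2 + 14)/2 + 14)*tan(sin(3*x/2 + 14)/2) + cos(3*x/2 + sin(3*x/2 + 14)/2 + 14)*tan(sin(3*x/2 + 14)/2))/(4*(cos(sin(3*x/2 + 14)) + 1))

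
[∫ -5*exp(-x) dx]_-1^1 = -5*E + 5*exp(-1)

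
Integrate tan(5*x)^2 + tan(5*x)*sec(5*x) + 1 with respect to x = tan(5*x)/5 + sec(5*x)/5 + C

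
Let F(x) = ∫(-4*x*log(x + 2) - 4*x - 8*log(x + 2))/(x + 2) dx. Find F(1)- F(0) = -4*log(3)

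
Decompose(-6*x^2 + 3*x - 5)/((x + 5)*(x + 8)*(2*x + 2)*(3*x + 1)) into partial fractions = -45/(322*(3*x + 1)) + 59/(138*(x + 8)) - 85/(168*(x + 5)) + 1/(8*(x + 1))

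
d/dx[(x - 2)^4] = 4*x^3 - 24*x^2 + 48*x - 32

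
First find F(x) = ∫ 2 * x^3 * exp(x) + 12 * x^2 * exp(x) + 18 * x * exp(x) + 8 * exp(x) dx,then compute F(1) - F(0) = -2 + 16*E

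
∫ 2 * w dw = w^2 + C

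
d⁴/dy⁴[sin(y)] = sin(y)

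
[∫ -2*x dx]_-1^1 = 0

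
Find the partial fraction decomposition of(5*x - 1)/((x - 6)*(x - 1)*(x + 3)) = -4/(9*(x + 3)) - 1/(5*(x - 1)) + 29/(45*(x - 6))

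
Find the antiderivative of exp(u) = exp(u) + C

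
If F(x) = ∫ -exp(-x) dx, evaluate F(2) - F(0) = -1 + exp(-2)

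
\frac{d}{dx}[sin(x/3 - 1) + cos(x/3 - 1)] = sqrt(2)*cos(x/3 - 1 + pi/4)/3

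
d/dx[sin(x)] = cos(x)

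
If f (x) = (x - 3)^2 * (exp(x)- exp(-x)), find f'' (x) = (x^2*exp(2*x) - x^2 - 2*x*exp(2*x) + 10*x - exp(2*x) - 23)*exp(-x)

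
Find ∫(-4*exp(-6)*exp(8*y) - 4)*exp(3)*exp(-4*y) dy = -2*sinh(4*y - 3) + C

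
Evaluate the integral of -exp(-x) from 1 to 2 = -exp(-1) + exp(-2)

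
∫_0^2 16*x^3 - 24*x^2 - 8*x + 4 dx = -8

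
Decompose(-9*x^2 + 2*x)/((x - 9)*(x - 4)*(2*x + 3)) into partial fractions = -31/(77*(2*x + 3)) + 136/(55*(x - 4)) - 237/(35*(x - 9))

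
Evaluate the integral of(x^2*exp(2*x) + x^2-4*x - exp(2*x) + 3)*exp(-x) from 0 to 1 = 0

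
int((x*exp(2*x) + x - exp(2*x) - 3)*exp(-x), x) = 2*(x - 2)*sinh(x) + C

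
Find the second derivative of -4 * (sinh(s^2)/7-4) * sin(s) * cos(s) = -8*s^2*sin(2*s)*sinh(s^2)/7 - 16*s*cos(2*s)*cosh(s^2)/7 + 8*sin(2*s)*sinh(s^2)/7 - 4*sin(2*s)*cosh(s^2)/7 - 32*sin(2*s)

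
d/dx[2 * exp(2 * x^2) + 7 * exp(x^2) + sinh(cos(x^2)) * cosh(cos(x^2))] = 2*x*(4*exp(2*x^2) + 7*exp(x^2) - 2*sin(x^2)*cosh(cos(x^2))^2 + sin(x^2))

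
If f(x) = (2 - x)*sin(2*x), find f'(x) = -2*x*cos(2*x) - sin(2*x) + 4*cos(2*x)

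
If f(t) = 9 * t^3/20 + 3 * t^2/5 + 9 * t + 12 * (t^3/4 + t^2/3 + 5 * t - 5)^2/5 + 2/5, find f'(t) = 9*t^5/10 + 2*t^4 + 376*t^3/15 + 147*t^2/20 + 526*t/5 - 111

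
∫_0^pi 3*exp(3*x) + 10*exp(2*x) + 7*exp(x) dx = -(2 + exp(pi))^2 - exp(pi) - 17 + (2 + exp(pi))^3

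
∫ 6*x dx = 3*x^2 + C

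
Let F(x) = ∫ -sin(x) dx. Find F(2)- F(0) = -1 + cos(2)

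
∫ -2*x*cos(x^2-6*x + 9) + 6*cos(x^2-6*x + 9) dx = -sin((x - 3)^2) + C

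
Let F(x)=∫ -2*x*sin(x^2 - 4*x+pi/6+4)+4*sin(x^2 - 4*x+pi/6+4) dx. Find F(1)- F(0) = cos(pi/6 + 1) - cos(pi/6 + 4)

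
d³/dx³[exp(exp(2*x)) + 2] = 8*exp(2*x + exp(2*x)) + 24*exp(4*x + exp(2*x)) + 8*exp(6*x + exp(2*x))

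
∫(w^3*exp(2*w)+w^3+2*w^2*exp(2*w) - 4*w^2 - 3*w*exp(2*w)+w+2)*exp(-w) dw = 2*(w^3 - w^2 - w + 1)*sinh(w) + C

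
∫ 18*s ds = 9*s^2 + C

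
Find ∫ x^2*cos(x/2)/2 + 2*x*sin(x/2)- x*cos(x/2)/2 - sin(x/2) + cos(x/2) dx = (x^2 - x + 2)*sin(x/2) + C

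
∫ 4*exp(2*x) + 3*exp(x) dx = (2*exp(x) + 3)*exp(x) + C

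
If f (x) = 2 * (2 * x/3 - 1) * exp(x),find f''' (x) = 4*x*exp(x)/3 + 2*exp(x)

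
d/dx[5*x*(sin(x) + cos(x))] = 5*sqrt(2)*(x*cos(x + pi/4) + sin(x + pi/4))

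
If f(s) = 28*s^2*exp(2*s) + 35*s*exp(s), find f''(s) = 112*s^2*exp(2*s) + 224*s*exp(2*s) + 35*s*exp(s) + 56*exp(2*s) + 70*exp(s)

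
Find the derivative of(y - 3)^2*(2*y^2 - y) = 8*y^3 - 39*y^2 + 48*y - 9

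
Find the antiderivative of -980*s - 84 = -490*s^2 - 84*s + C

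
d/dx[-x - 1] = -1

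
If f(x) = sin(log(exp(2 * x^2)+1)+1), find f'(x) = 4*x*exp(2*x^2)*cos(log(exp(2*x^2) + 1) + 1)/(exp(2*x^2) + 1)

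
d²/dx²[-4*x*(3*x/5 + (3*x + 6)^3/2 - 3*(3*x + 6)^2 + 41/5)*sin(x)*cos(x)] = 108*x^4*sin(2*x) - 432*sqrt(2)*x^3*cos(2*x + pi/4) + 564*x^2*sin(2*x)/5 - 1296*x^2*cos(2*x) - 2912*x*sin(2*x)/5 - 4368*x*cos(2*x)/5 - 1092*sin(2*x)/5 - 328*cos(2*x)/5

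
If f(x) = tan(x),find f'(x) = cos(x)^(-2)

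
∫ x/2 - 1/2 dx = x^2/4 - x/2 + C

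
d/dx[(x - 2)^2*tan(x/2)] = x^2/(2*cos(x/2)^2) + 2*x*tan(x/2) - 2*x/cos(x/2)^2 - 4*tan(x/2) + 2/cos(x/2)^2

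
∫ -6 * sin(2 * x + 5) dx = 3*cos(2*x + 5) + C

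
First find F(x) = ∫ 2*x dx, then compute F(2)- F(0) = 4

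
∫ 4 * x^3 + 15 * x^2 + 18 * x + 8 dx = x^4 + 5*x^3 + 9*x^2 + 8*x + C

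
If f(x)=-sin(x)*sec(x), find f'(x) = -1/cos(x)^2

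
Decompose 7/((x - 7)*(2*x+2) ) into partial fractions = -7/(16*(x + 1)) + 7/(16*(x - 7))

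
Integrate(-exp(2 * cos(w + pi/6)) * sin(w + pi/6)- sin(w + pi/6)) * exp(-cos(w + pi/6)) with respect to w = 2*sinh(cos(w + pi/6)) + C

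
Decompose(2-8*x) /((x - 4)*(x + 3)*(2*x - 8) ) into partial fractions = 13/(49*(x + 3)) - 13/(49*(x - 4)) - 15/(7*(x - 4)^2)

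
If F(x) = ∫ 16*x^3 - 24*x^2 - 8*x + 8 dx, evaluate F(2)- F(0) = 0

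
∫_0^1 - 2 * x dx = -1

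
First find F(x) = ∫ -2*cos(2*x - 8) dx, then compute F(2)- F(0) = -sin(8) + sin(4)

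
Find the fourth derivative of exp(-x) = exp(-x)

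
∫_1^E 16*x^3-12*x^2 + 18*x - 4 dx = -6 - 2*E + 4*exp(2) + (-E + 1 + 2*exp(2))^2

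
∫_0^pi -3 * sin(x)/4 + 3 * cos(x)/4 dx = -3/2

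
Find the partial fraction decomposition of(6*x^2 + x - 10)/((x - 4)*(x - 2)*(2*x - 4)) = -33/(4*(x - 2)) - 4/(x - 2)^2 + 45/(4*(x - 4))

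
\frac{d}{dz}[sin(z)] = cos(z)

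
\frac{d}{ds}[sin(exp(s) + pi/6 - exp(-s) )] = (exp(2*s) + 1)*exp(-s)*sin(-exp(s) + pi/3 + exp(-s))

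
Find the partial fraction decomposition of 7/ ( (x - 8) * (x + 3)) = -7/(11*(x + 3)) + 7/(11*(x - 8))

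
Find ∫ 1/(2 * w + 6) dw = log(w/3 + 1)/2 + C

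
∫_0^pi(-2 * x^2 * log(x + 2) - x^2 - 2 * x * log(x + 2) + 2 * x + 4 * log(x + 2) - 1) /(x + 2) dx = (-pi^2 - 1 + 2*pi)*log(2 + pi) + log(2)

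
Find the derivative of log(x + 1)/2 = 1/(2*x + 2)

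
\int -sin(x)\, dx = cos(x) + C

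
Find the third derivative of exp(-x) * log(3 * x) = (-x^3*log(x) - x^3*log(3) + 3*x^2 + 3*x + 2)*exp(-x)/x^3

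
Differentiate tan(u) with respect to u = cos(u)^(-2)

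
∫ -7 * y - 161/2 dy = -7*y^2/2 - 161*y/2 + C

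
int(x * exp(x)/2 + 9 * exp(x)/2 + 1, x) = (x + 8)*(exp(x) + 2)/2 + C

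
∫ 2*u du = u^2 + C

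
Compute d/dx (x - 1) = 1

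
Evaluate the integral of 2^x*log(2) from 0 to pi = -1 + 2^pi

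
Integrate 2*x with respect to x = x^2 + C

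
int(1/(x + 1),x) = log(-4*x - 4) + C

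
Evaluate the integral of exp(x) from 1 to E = -E + exp(E)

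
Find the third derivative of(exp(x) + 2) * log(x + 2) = (x^3*exp(x)*log(x + 2) + 6*x^2*exp(x)*log(x + 2) + 3*x^2*exp(x) + 12*x*exp(x)*log(x + 2) + 9*x*exp(x) + 8*exp(x)*log(x + 2) + 8*exp(x) + 4)/(x^3 + 6*x^2 + 12*x + 8)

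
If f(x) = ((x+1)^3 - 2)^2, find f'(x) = 6*x^5 + 30*x^4 + 60*x^3 + 48*x^2 + 6*x - 6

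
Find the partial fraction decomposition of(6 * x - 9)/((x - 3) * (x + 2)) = 21/(5*(x + 2)) + 9/(5*(x - 3))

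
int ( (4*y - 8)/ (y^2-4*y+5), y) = 2*log((y - 2)^2 + 1) + C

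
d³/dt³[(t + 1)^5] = 60*t^2 + 120*t + 60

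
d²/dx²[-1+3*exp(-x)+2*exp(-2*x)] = (3*exp(x) + 8)*exp(-2*x)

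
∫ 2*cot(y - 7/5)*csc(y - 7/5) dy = -2*csc(y - 7/5) + C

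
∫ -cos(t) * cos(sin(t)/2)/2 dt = -sin(sin(t)/2) + C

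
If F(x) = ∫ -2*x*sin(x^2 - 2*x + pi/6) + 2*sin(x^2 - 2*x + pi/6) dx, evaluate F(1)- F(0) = -sqrt(3)/2 + sin(1 + pi/3)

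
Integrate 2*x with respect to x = x^2 + C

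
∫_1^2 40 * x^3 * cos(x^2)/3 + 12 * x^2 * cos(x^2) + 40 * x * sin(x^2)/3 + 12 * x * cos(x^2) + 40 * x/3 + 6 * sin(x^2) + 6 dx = 134*sin(4)/3 - 56*sin(1)/3 + 26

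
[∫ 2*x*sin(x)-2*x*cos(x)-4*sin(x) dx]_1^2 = -2*sin(2) - 2*cos(2)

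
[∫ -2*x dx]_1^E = 1 - exp(2)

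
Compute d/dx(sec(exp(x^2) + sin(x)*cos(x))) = -(2*x*exp(x^2)*tan(exp(x^2)) + 2*x*exp(x^2)*tan(sin(2*x)/2) + cos(2*x)*tan(exp(x^2)) + cos(2*x)*tan(sin(2*x)/2))/((tan(exp(x^2))*tan(sin(2*x)/2) - 1)*cos(exp(x^2) + sin(2*x)/2))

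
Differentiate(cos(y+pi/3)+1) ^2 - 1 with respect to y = -2*sin(y + pi/3) - cos(2*y + pi/6)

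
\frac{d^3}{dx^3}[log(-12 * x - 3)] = 128/(64*x^3 + 48*x^2 + 12*x + 1)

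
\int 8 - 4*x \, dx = -2*x^2 + 8*x + C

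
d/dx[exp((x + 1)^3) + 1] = 3*x^2*exp(x^3 + 3*x^2 + 3*x + 1) + 6*x*exp(x^3 + 3*x^2 + 3*x + 1) + 3*exp(x^3 + 3*x^2 + 3*x + 1)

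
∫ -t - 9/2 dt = -t^2/2 - 9*t/2 + C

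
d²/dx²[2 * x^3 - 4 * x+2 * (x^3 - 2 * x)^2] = 60*x^4 - 96*x^2 + 12*x + 16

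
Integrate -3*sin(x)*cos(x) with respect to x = 3*cos(x)^2/2 + C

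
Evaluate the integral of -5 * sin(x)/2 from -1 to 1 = 0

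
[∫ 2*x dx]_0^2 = 4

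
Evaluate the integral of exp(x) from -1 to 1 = E - exp(-1)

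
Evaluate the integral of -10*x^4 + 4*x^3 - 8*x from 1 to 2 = -59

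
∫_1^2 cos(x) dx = -sin(1) + sin(2)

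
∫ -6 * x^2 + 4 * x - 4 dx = -2*x^3 + 2*x^2 - 4*x + C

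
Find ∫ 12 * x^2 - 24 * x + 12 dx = 4*x^3 - 12*x^2 + 12*x + C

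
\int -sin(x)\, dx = cos(x) + C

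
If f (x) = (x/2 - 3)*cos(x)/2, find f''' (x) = x*sin(x)/4 - 3*sin(x)/2 - 3*cos(x)/4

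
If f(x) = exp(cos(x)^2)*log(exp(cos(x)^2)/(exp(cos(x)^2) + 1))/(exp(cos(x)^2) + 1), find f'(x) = 2*E*(log(1 + E*exp(-sin(x)^2)) + sin(x)^2 - 2)*exp(sin(x)^2)*sin(x)*cos(x)/(exp(sin(x)^2) + E)^2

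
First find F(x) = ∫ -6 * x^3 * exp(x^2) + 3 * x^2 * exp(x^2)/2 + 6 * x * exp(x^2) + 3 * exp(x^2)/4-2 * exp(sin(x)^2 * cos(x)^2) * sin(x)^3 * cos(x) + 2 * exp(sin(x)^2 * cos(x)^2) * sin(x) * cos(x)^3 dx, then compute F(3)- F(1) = -75*exp(9)/4 - 15*E/4 - exp(1/8 - cos(4)/8) + exp((1 - cos(12))/8)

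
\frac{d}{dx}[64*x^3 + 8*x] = 192*x^2 + 8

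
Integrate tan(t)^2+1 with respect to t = tan(t) + C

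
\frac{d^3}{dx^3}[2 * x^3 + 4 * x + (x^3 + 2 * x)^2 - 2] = 120*x^3 + 96*x + 12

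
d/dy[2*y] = 2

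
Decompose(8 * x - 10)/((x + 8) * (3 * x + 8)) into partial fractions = -47/(8*(3*x + 8)) + 37/(8*(x + 8))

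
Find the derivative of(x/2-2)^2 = x/2 - 2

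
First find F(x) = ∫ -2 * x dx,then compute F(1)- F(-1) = 0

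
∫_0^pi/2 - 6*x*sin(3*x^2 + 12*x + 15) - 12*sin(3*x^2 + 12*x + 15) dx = cos(3*pi^2/4 + 15) - cos(15)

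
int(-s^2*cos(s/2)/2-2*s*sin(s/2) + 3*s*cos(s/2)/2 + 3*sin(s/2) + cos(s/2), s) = (-s^2 + 3*s + 2)*sin(s/2) + C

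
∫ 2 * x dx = x^2 + C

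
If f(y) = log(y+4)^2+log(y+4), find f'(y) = (2*log(y + 4) + 1)/(y + 4)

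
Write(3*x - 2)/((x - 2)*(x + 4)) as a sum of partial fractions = 7/(3*(x + 4)) + 2/(3*(x - 2))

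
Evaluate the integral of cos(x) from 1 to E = -sin(1) + sin(E)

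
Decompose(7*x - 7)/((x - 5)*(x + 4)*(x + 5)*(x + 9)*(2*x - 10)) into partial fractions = -1/(112*(x + 9)) + 21/(400*(x + 5)) - 7/(162*(x + 4)) - 41/(113400*(x - 5)) + 1/(90*(x - 5)^2)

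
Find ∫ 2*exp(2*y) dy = exp(2*y) + C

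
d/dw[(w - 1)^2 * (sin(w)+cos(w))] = -w^2*sin(w) + w^2*cos(w) + 4*w*sin(w) - 3*sin(w) - cos(w)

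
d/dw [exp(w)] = exp(w)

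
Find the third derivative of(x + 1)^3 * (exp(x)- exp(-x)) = (x^3*exp(2*x) + x^3 + 12*x^2*exp(2*x) - 6*x^2 + 39*x*exp(2*x) + 3*x + 34*exp(2*x) + 4)*exp(-x)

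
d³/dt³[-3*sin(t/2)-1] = 3*cos(t/2)/8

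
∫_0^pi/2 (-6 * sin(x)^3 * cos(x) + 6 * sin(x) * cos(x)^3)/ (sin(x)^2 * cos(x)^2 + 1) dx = 0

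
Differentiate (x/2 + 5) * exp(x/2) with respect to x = x*exp(x/2)/4 + 3*exp(x/2)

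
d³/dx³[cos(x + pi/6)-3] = sin(x + pi/6)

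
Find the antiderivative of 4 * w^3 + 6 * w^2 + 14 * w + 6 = w^4 + 2*w^3 + 7*w^2 + 6*w + C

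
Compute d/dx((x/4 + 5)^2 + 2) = x/8 + 5/2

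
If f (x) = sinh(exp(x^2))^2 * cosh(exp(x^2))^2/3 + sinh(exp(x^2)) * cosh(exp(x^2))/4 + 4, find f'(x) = x*(2*sinh(4*exp(x^2)) + 3*cosh(2*exp(x^2)))*exp(x^2)/6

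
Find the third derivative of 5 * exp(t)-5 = 5*exp(t)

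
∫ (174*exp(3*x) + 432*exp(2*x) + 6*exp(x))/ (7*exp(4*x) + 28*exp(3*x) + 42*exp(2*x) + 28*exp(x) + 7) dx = 2*(73*exp(3*x) + 132*exp(2*x) + 24*exp(x) + 7)/(7*(exp(3*x) + 3*exp(2*x) + 3*exp(x) + 1)) + C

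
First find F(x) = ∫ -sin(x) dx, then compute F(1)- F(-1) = 0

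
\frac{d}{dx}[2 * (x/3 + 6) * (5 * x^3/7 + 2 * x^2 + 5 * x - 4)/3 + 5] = 40*x^3/63 + 208*x^2/21 + 164*x/9 + 172/9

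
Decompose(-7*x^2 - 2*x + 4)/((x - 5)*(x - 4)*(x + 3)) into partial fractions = -53/(56*(x + 3)) + 116/(7*(x - 4)) - 181/(8*(x - 5))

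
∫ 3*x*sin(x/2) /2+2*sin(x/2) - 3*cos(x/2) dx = (-3*x - 4)*cos(x/2) + C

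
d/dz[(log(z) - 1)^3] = (3*log(z)^2 - 6*log(z) + 3)/z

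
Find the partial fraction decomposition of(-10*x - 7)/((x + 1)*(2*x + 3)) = -16/(2*x + 3) + 3/(x + 1)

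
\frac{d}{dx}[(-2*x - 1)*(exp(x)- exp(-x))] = (-2*x*exp(2*x) - 2*x - 3*exp(2*x) + 1)*exp(-x)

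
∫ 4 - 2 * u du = -u^2 + 4*u + C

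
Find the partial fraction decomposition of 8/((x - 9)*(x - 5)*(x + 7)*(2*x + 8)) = -1/(144*(x + 7)) + 4/(351*(x + 4)) - 1/(108*(x - 5)) + 1/(208*(x - 9))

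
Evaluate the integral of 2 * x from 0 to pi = pi^2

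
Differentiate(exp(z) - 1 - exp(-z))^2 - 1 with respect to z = (2*exp(4*z) - 2*exp(3*z) - 2*exp(z) - 2)*exp(-2*z)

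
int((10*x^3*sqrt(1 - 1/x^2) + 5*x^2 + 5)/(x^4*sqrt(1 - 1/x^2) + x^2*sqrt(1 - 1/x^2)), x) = 5*log(x^2 + 1) + 5*asec(x) + C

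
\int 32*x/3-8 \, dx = 16*x^2/3 - 8*x + C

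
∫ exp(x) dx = exp(x) + C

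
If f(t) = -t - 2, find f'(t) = -1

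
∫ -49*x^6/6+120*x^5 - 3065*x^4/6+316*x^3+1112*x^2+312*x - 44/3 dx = -7*x^7/6 + 20*x^6 - 613*x^5/6 + 79*x^4 + 1112*x^3/3 + 156*x^2 - 44*x/3 + C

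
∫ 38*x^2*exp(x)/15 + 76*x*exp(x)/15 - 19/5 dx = 19*x*(2*x*exp(x) - 3)/15 + C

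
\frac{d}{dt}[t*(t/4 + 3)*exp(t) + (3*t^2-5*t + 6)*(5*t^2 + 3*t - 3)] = 60*t^3 + t^2*exp(t)/4 - 48*t^2 + 7*t*exp(t)/2 + 12*t + 3*exp(t) + 33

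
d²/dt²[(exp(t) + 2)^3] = 9*exp(3*t) + 24*exp(2*t) + 12*exp(t)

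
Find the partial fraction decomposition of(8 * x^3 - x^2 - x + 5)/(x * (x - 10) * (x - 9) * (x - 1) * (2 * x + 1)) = 68/(1197*(2*x + 1)) + 11/(216*(x - 1)) - 5747/(1368*(x - 9)) + 1579/(378*(x - 10)) - 1/(18*x)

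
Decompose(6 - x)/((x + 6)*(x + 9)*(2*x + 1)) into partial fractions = 26/(187*(2*x + 1)) + 5/(17*(x + 9)) - 4/(11*(x + 6))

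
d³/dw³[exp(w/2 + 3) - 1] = exp(w/2 + 3)/8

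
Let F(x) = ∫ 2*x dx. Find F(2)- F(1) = 3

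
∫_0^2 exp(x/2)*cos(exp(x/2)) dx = -2*sin(1) + 2*sin(E)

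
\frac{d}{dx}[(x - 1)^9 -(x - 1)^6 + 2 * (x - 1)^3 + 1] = 9*x^8 - 72*x^7 + 252*x^6 - 510*x^5 + 660*x^4 - 564*x^3 + 318*x^2 - 114*x + 21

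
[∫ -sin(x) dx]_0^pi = -2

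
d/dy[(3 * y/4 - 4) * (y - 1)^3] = 3*y^3 - 75*y^2/4 + 57*y/2 - 51/4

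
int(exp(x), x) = exp(x) + C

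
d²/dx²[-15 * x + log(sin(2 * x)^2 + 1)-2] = (96*sin(x)^4 - 96*sin(x)^2 + 8)/(4*sin(x)^4 - 4*sin(x)^2 - 1)^2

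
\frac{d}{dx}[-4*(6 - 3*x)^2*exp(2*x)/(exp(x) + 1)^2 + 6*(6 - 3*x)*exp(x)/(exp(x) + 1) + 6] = (-72*x^2*exp(2*x) - 72*x*exp(3*x) + 198*x*exp(2*x) - 18*x*exp(x) + 126*exp(3*x) - 144*exp(2*x) + 18*exp(x))/(exp(3*x) + 3*exp(2*x) + 3*exp(x) + 1)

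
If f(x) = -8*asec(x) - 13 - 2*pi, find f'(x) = -8/(x^2*sqrt(1 - 1/x^2))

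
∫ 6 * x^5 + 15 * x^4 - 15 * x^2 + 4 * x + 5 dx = x^6 + 3*x^5 - 5*x^3 + 2*x^2 + 5*x + C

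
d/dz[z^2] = 2*z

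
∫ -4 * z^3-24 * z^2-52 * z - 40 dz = -z^4 - 8*z^3 - 26*z^2 - 40*z + C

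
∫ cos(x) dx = sin(x) + C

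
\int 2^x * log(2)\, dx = 2^x + C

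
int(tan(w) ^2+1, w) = tan(w) + C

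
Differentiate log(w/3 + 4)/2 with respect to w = 1/(2*w + 24)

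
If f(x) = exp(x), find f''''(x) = exp(x)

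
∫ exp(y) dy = exp(y) + C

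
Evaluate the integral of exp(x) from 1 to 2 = -E + exp(2)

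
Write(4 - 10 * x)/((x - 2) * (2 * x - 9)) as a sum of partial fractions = -82/(5*(2*x - 9)) + 16/(5*(x - 2))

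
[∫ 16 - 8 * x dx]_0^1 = 12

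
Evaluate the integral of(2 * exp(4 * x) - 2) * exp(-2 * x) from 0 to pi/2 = (-exp(-pi/2) + exp(pi/2))^2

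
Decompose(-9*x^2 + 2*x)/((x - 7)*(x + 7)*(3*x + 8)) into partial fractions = 48/(29*(3*x + 8)) - 5/(2*(x + 7)) - 61/(58*(x - 7))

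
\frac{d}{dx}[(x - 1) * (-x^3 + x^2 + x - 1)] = -4*x^3 + 6*x^2 - 2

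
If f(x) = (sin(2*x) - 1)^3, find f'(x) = 6*sin(2*x)^2*cos(2*x) - 6*sin(4*x) + 6*cos(2*x)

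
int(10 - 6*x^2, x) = -2*x^3 + 10*x + C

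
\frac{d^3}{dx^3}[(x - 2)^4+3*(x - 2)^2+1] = 24*x - 48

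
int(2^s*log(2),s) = 2^s + C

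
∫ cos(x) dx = sin(x) + C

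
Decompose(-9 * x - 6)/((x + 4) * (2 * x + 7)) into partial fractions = 51/(2*x + 7) - 30/(x + 4)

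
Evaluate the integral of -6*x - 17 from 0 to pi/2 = (-3*pi/2 - 2)*(pi/2 + 5) + 10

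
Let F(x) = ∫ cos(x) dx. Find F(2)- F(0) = sin(2)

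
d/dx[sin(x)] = cos(x)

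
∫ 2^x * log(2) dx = 2^x + C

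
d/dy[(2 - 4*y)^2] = 32*y - 16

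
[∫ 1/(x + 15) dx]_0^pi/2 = -log(5) + log(pi/6 + 5)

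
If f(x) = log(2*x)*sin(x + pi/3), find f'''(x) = (-x^3*log(x)*cos(x + pi/3) - x^3*log(2)*cos(x + pi/3) - 3*x^2*sin(x + pi/3) - 3*x*cos(x + pi/3) + 2*sin(x + pi/3))/x^3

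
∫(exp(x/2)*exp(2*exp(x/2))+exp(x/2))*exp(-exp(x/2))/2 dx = 2*sinh(exp(x/2)) + C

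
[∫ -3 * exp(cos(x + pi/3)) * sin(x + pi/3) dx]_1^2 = -3*exp(cos(1 + pi/3)) + 3*exp(cos(pi/3 + 2))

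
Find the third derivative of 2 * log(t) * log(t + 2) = (4*t^3*log(t) + 4*t^3*log(t + 2) - 12*t^3 + 24*t^2*log(t + 2) - 36*t^2 + 48*t*log(t + 2) - 24*t + 32*log(t + 2))/(t^6 + 6*t^5 + 12*t^4 + 8*t^3)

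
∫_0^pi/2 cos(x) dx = 1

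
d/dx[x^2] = 2*x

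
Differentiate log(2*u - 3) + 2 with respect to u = 2/(2*u - 3)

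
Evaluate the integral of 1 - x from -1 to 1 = 2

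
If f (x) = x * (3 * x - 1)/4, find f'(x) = 3*x/2 - 1/4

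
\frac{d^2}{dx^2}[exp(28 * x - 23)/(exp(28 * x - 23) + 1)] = (784*exp(28*x - 23) - 784*exp(56*x - 46))/(exp(-69)*exp(84*x) + 3*exp(-46)*exp(56*x) + 3*exp(-23)*exp(28*x) + 1)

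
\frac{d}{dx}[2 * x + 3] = 2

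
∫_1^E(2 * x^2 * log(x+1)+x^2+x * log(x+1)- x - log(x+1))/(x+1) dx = (-E + exp(2))*log(1 + E)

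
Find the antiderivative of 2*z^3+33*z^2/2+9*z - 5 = z^4/2 + 11*z^3/2 + 9*z^2/2 - 5*z + C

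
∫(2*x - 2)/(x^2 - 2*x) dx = log(x*(x - 2)) + C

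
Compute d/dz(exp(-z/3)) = -exp(-z/3)/3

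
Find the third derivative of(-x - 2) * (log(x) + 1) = (x - 4)/x^3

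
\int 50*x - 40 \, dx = 25*x^2 - 40*x + C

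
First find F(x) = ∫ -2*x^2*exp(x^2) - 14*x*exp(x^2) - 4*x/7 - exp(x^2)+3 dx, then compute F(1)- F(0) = 68/7 - 8*E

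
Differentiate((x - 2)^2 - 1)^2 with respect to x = 4*x^3 - 24*x^2 + 44*x - 24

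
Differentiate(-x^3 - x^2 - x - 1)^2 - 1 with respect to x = 6*x^5 + 10*x^4 + 12*x^3 + 12*x^2 + 6*x + 2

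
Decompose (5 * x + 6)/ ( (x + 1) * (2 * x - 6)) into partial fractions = -1/(8*(x + 1)) + 21/(8*(x - 3))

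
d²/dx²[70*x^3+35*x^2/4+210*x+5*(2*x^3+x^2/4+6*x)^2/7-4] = 600*x^4/7 + 100*x^3/7 + 825*x^2/4 + 3030*x/7 + 965/14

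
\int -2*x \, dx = -x^2 + C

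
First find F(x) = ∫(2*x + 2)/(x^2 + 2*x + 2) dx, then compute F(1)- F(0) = -log(6) + log(15)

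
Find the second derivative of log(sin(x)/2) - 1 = -1/sin(x)^2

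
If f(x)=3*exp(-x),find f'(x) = -3*exp(-x)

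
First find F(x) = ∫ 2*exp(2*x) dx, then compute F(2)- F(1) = -exp(2) + exp(4)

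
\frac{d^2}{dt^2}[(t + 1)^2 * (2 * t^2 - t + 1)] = 24*t^2 + 18*t + 2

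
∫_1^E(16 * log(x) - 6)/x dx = 2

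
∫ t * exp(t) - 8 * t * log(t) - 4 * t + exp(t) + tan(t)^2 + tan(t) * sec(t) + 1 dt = -4*t^2*log(t) + t*exp(t) + tan(t) + sec(t) + C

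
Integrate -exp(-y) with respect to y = exp(-y) + C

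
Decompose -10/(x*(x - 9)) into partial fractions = -10/(9*(x - 9)) + 10/(9*x)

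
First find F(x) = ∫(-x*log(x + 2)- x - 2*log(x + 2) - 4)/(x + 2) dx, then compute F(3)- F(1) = -7*log(5) + 5*log(3)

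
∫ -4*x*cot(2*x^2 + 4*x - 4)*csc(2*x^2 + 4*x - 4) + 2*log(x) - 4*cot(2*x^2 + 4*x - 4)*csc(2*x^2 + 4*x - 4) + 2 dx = 2*x*log(x) + csc(2*x^2 + 4*x - 4) + C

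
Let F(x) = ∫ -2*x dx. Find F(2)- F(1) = -3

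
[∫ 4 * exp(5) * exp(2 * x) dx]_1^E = -2*exp(7) + 2*exp(5 + 2*E)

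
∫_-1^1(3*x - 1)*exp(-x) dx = -E - 5*exp(-1)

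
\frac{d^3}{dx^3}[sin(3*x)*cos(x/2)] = -125*cos(5*x/2)/16 - 343*cos(7*x/2)/16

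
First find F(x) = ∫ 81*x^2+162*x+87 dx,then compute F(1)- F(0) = 195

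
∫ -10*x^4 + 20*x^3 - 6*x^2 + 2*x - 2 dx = -2*x^5 + 5*x^4 - 2*x^3 + x^2 - 2*x + C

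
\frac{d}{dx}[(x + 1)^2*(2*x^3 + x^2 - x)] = 10*x^4 + 20*x^3 + 9*x^2 - 2*x - 1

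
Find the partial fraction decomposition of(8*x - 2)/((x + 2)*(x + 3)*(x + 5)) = -7/(x + 5) + 13/(x + 3) - 6/(x + 2)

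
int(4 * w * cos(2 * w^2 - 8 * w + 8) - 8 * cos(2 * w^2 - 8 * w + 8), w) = sin(2*(w - 2)^2) + C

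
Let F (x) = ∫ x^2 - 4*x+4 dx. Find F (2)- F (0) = 8/3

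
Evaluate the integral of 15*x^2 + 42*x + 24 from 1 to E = -54 + (1 + 5*E)*(2 + E)^2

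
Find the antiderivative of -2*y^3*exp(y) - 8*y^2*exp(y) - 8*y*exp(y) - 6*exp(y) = 2*(-y^3 - y^2 - 2*y - 1)*exp(y) + C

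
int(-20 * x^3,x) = -5*x^4 + C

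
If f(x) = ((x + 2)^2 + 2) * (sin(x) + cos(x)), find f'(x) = sqrt(2)*x^2*cos(x + pi/4) - 2*x*sin(x) + 6*x*cos(x) - 2*sin(x) + 10*cos(x)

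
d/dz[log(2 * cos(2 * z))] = -2*tan(2*z)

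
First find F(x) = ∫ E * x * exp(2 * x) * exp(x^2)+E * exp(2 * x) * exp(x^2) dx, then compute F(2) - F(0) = -E/2 + exp(9)/2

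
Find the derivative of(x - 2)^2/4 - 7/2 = x/2 - 1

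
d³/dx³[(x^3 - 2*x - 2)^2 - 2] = 120*x^3 - 96*x - 24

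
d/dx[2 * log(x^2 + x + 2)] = (4*x + 2)/(x^2 + x + 2)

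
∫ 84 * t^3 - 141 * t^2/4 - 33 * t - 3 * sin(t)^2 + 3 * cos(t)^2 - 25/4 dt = 21*t^4 - 47*t^3/4 - 33*t^2/2 - 25*t/4 + 3*sin(2*t)/2 + C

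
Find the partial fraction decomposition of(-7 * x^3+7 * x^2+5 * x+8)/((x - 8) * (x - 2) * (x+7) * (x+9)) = -5633/(374*(x + 9)) + 2717/(270*(x + 7)) + 5/(297*(x - 2)) - 1544/(765*(x - 8))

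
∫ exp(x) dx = exp(x) + C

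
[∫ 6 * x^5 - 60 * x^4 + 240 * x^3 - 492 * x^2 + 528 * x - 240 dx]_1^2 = -5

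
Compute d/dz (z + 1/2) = 1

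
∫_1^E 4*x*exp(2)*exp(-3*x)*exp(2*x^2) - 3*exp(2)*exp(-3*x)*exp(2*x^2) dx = -E + exp(-3*E + 2 + 2*exp(2))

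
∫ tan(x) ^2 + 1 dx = tan(x) + C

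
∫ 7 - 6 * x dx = -3*x^2 + 7*x + C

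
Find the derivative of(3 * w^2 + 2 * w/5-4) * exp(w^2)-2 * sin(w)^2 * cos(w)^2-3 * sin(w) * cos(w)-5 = 6*w^3*exp(w^2) + 4*w^2*exp(w^2)/5 - 2*w*exp(w^2) + 2*exp(w^2)/5 - sin(4*w) - 3*cos(2*w)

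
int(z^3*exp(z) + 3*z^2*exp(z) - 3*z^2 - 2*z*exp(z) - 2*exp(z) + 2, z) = z*(z^2 - 2)*(exp(z) - 1) + C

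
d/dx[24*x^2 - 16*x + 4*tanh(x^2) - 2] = -8*x*tanh(x^2)^2 + 56*x - 16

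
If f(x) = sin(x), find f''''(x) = sin(x)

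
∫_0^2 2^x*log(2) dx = 3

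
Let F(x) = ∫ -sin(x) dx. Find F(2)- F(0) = -1 + cos(2)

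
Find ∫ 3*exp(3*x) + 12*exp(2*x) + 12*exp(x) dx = (exp(x) + 2)^3 + C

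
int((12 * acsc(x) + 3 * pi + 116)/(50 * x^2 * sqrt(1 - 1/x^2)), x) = -3*(4*acsc(x) + pi + 40)^2/400 + 2*acsc(x)/25 + C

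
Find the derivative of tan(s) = cos(s)^(-2)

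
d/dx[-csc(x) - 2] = cot(x)*csc(x)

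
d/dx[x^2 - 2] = 2*x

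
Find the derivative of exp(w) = exp(w)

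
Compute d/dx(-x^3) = -3*x^2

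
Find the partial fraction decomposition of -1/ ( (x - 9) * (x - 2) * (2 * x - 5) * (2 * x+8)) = 4/(169*(2*x - 5)) + 1/(2028*(x + 4)) - 1/(84*(x - 2)) - 1/(2366*(x - 9))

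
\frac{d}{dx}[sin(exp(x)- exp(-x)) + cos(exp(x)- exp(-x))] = sqrt(2)*(exp(2*x) + 1)*exp(-x)*cos(exp(x) + pi/4 - exp(-x))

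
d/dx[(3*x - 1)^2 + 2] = 18*x - 6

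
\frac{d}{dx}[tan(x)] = cos(x)^(-2)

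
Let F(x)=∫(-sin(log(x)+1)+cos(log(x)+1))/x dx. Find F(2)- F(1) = sqrt(2)*(-sin(pi/4 + 1) + sin(log(2) + pi/4 + 1))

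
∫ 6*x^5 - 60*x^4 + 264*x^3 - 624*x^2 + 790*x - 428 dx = x^6 - 12*x^5 + 66*x^4 - 208*x^3 + 395*x^2 - 428*x + C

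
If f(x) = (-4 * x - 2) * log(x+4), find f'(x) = (-4*x*log(x + 4) - 4*x - 16*log(x + 4) - 2)/(x + 4)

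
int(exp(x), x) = exp(x) + C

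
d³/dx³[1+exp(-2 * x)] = -8*exp(-2*x)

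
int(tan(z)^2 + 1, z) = tan(z) + C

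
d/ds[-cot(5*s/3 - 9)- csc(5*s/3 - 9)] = 5*cot(5*s/3 - 9)^2/3 + 5*cot(5*s/3 - 9)*csc(5*s/3 - 9)/3 + 5/3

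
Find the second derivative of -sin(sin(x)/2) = sin(x)*cos(sin(x)/2)/2 + sin(sin(x)/2)*cos(x)^2/4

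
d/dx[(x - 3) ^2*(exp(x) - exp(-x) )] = (x^2*exp(2*x) + x^2 - 4*x*exp(2*x) - 8*x + 3*exp(2*x) + 15)*exp(-x)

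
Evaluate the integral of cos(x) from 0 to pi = 0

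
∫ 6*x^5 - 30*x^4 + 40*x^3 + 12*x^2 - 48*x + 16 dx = x^6 - 6*x^5 + 10*x^4 + 4*x^3 - 24*x^2 + 16*x + C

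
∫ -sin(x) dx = cos(x) + C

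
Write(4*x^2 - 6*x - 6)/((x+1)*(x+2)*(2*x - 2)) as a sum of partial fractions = 11/(3*(x + 2)) - 1/(x + 1) - 2/(3*(x - 1))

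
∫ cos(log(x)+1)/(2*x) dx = sin(log(x) + 1)/2 + C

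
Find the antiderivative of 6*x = 3*x^2 + C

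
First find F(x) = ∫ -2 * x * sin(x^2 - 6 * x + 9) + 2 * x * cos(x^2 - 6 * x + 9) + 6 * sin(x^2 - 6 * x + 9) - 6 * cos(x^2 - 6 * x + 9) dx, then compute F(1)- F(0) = sin(4) + cos(4) - sin(9) - cos(9)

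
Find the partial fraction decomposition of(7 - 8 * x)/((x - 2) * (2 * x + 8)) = -13/(4*(x + 4)) - 3/(4*(x - 2))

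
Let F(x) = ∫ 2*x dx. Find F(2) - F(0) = 4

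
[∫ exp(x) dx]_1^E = -E + exp(E)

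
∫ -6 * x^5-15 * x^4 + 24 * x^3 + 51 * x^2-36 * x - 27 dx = -x^6 - 3*x^5 + 6*x^4 + 17*x^3 - 18*x^2 - 27*x + C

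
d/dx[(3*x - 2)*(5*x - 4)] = 30*x - 22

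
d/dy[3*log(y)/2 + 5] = 3/(2*y)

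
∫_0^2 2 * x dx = 4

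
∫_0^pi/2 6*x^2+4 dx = 2*pi + pi^3/4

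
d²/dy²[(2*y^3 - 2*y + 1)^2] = 120*y^4 - 96*y^2 + 24*y + 8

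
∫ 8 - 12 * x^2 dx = -4*x^3 + 8*x + C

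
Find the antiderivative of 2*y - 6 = y^2 - 6*y + C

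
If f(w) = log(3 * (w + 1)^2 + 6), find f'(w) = (2*w + 2)/(w^2 + 2*w + 3)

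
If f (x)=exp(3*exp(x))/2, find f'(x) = 3*exp(x + 3*exp(x))/2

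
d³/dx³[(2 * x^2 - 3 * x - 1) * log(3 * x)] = (4*x^2 + 3*x - 2)/x^3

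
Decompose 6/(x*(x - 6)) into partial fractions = 1/(x - 6) - 1/x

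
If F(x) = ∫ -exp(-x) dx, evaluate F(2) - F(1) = -exp(-1) + exp(-2)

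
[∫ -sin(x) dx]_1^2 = -cos(1) + cos(2)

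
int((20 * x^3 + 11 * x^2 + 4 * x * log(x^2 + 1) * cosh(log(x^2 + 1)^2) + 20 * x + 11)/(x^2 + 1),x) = 10*x^2 + 11*x + sinh(log(x^2 + 1)^2) + C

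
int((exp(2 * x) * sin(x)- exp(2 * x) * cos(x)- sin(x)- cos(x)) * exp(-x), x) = -2*cos(x)*sinh(x) + C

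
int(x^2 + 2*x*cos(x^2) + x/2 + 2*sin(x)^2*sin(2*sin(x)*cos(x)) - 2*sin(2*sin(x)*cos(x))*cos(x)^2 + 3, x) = x^3/3 + x^2/4 + 3*x + sin(x^2) + cos(sin(2*x)) + C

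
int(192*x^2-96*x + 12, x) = 64*x^3 - 48*x^2 + 12*x + C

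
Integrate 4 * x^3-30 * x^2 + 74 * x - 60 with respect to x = x^4 - 10*x^3 + 37*x^2 - 60*x + C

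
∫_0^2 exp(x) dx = -1 + exp(2)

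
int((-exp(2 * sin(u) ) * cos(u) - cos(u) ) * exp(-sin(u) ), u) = -exp(sin(u)) + exp(-sin(u)) + C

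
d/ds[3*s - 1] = 3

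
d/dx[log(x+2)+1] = 1/(x + 2)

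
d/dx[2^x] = 2^x*log(2)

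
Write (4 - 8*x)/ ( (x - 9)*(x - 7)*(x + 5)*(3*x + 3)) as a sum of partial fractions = -11/(504*(x + 5)) + 1/(80*(x + 1)) + 13/(144*(x - 7)) - 17/(210*(x - 9))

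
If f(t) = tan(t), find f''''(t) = 24*tan(t)^5 + 40*tan(t)^3 + 16*tan(t)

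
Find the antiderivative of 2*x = x^2 + C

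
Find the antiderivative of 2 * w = w^2 + C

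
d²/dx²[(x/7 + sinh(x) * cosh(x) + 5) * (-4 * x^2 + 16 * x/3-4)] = -8*x^2*sinh(2*x) + 32*x*sinh(2*x)/3 - 16*x*cosh(2*x) - 24*x/7 - 12*sinh(2*x) + 32*cosh(2*x)/3 - 808/21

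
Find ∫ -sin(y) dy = cos(y) + C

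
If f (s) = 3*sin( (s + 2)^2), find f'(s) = 6*(s + 2)*cos(s^2 + 4*s + 4)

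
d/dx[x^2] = 2*x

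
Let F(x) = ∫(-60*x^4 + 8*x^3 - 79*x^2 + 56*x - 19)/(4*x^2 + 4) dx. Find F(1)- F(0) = -35/4 + 6*log(2)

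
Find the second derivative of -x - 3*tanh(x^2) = 6*(4*x^2*sinh(x^2)/cosh(x^2) - 1)/cosh(x^2)^2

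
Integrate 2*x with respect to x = x^2 + C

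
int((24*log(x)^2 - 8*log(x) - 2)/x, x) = 2*(4*log(x)^2 - 2*log(x) - 1)*log(x) + C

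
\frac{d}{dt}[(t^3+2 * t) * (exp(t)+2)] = t^3*exp(t) + 3*t^2*exp(t) + 6*t^2 + 2*t*exp(t) + 2*exp(t) + 4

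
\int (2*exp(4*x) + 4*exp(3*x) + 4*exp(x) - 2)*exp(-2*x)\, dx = (exp(2*x) + 2*exp(x) - 1)^2*exp(-2*x) + C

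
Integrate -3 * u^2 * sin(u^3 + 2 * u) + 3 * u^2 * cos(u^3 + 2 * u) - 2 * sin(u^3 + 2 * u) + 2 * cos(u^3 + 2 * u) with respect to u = sin(u*(u^2 + 2)) + cos(u*(u^2 + 2)) + C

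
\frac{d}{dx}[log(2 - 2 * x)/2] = 1/(2*x - 2)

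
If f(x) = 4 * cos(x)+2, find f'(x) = -4*sin(x)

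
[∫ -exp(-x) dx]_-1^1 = -E + exp(-1)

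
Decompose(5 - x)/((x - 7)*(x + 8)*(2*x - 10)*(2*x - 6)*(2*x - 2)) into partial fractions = 1/(11880*(x + 8)) - 1/(864*(x - 1)) + 1/(704*(x - 3)) - 1/(2880*(x - 7))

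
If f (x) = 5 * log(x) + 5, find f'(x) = 5/x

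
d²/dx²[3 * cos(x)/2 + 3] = -3*cos(x)/2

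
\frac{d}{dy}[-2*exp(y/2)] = -exp(y/2)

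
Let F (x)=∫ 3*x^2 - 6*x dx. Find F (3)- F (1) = 2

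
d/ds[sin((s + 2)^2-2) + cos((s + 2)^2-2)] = -2*s*sin(s^2 + 4*s + 2) + 2*s*cos(s^2 + 4*s + 2) - 4*sin(s^2 + 4*s + 2) + 4*cos(s^2 + 4*s + 2)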